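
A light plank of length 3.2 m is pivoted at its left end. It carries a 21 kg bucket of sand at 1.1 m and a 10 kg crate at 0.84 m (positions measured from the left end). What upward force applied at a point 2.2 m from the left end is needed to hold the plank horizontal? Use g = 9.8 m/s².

F ≈ 140 N

Take moments about the left end.
Bucket of sand: 21 × 9.8 = 205.8 N down at 1.1 m → arm 1.1 m, τ = 205.8 × 1.1 = 226.4 N·m clockwise.
Crate: 10 × 9.8 = 98 N down at 0.84 m → arm 0.84 m, τ = 98 × 0.84 = 82.32 N·m clockwise.
Net moment of the loads = 308.7 N·m clockwise.
The upward force F acts at a point 2.2 m from the left end, arm 2.2 m, giving F × 2.2 counterclockwise.
Στ = 0 ⇒ F × 2.2 = 308.7 ⇒ F = 308.7 / 2.2 = 140 N.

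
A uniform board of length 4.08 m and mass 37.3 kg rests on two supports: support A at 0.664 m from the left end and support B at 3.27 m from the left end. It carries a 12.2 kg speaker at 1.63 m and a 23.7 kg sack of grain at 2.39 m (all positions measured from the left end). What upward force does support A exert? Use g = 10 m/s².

Sum moments about support B (its reaction then has zero moment arm).
Beam weight: 37.3 × 10 = 373 N down at 2.04 m → arm 1.23 m, τ = 373 × 1.23 = 458.8 N·m counterclockwise.
Speaker: 12.2 × 10 = 122 N down at 1.63 m → arm 1.64 m, τ = 122 × 1.64 = 200.1 N·m counterclockwise.
Sack of grain: 23.7 × 10 = 237 N down at 2.39 m → arm 0.88 m, τ = 237 × 0.88 = 208.6 N·m counterclockwise.
Net load moment about support B = 867.5 N·m counterclockwise.
Reaction R at support A is upward at 0.664 m, arm 2.606 m → moment R × 2.606 clockwise.
Balancing moments: R × 2.606 = 867.5, giving R = 333 N.

R_A ≈ 333 N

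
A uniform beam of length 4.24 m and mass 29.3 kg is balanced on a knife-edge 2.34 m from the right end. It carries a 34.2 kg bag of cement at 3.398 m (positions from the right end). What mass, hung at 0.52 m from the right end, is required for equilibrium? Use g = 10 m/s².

Choose the knife-edge (at 2.34 m from the right end) as the axis so the support reaction has zero arm there.
Beam weight: 29.3 × 10 = 293 N down at 2.12 m → arm 0.22 m, τ = 293 × 0.22 = 64.46 N·m clockwise.
Bag of cement: 34.2 × 10 = 342 N down at 3.398 m → arm 1.058 m, τ = 342 × 1.058 = 361.8 N·m counterclockwise.
Net moment of known loads = 297.3 N·m counterclockwise.
An unknown mass m at 0.52 m has arm 1.82 m; its moment is m·g·1.82 clockwise.
For rotational equilibrium, m × 10 × 1.82 = 297.3, so m = 297.3 / (10 × 1.82) = 16.3 kg.

m ≈ 16.3 kg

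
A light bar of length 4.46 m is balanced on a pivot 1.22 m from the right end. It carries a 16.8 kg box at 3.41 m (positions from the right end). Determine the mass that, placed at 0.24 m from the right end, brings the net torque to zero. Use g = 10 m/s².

Taking torques about the pivot (at 1.22 m from the right end):
Box: 16.8 × 10 = 168 N down at 3.41 m → arm 2.19 m, τ = 168 × 2.19 = 367.9 N·m counterclockwise.
Net moment of known loads = 367.9 N·m counterclockwise.
An unknown mass m at 0.24 m has arm 0.98 m; its moment is m·g·0.98 clockwise.
Setting net torque to zero: m × 10 × 0.98 = 367.9 → m = 367.9 / (10 × 0.98) = 37.5 kg.

m ≈ 37.5 kg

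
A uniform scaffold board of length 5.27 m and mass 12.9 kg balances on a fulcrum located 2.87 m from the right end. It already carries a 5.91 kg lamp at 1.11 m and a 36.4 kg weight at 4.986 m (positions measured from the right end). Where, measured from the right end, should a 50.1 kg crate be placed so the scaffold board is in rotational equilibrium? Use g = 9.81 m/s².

Take moments about the fulcrum (at 2.87 m from the right end).
Beam weight: 12.9 × 9.81 = 126.5 N down at 2.635 m → arm 0.235 m, τ = 126.5 × 0.235 = 29.73 N·m clockwise.
Lamp: 5.91 × 9.81 = 57.98 N down at 1.11 m → arm 1.76 m, τ = 57.98 × 1.76 = 102 N·m clockwise.
Weight: 36.4 × 9.81 = 357.1 N down at 4.986 m → arm 2.116 m, τ = 357.1 × 2.116 = 755.6 N·m counterclockwise.
Net moment of existing loads = 623.9 N·m counterclockwise.
The crate weighs 50.1 × 9.81 = 491.5 N and must supply an equal clockwise moment, so its lever arm about the fulcrum is 623.9 / 491.5 = 1.27 m.
That puts it at 2.87 − 1.27 = 1.6 m from the right end.

x ≈ 1.6 m from the right end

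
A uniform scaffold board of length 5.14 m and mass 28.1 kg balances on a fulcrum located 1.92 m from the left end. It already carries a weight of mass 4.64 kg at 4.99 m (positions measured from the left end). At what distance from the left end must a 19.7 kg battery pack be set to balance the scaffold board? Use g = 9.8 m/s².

x ≈ 0.27 m from the left end

About the fulcrum (at 1.92 m from the left end):
Beam weight: 28.1 × 9.8 = 275.4 N down at 2.57 m → arm 0.65 m, τ = 275.4 × 0.65 = 179 N·m clockwise.
Weight: 4.64 × 9.8 = 45.47 N down at 4.99 m → arm 3.07 m, τ = 45.47 × 3.07 = 139.6 N·m clockwise.
Net moment of existing loads = 318.6 N·m clockwise.
The battery pack weighs 19.7 × 9.8 = 193.1 N and must supply an equal counterclockwise moment, so its lever arm about the fulcrum is 318.6 / 193.1 = 1.65 m.
That puts it at 1.92 − 1.65 = 0.27 m from the left end.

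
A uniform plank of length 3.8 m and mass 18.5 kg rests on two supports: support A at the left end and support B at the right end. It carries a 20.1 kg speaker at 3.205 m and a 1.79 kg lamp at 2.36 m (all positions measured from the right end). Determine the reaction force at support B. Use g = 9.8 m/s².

Taking torques about support A:
Beam weight: 18.5 × 9.8 = 181.3 N down at 1.9 m → arm 1.9 m, τ = 181.3 × 1.9 = 344.5 N·m clockwise.
Speaker: 20.1 × 9.8 = 197 N down at 3.205 m → arm 0.595 m, τ = 197 × 0.595 = 117.2 N·m clockwise.
Lamp: 1.79 × 9.8 = 17.54 N down at 2.36 m → arm 1.44 m, τ = 17.54 × 1.44 = 25.26 N·m clockwise.
Net load moment about support A = 487 N·m clockwise.
Reaction R at support B is upward at 0 m, arm 3.8 m → moment R × 3.8 counterclockwise.
Στ = 0 ⇒ R × 3.8 = 487 ⇒ R = 128 N.

R_B ≈ 128 N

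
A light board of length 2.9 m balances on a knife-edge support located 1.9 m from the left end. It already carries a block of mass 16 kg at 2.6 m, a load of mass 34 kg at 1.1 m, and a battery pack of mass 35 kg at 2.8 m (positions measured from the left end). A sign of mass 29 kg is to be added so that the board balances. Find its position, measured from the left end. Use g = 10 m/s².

x ≈ 1.37 m from the left end

Choose the knife-edge support (at 1.9 m from the left end) as the axis so the support reaction has zero arm there.
Block: 16 × 10 = 160 N down at 2.6 m → arm 0.7 m, τ = 160 × 0.7 = 112 N·m clockwise.
Load: 34 × 10 = 340 N down at 1.1 m → arm 0.8 m, τ = 340 × 0.8 = 272 N·m counterclockwise.
Battery pack: 35 × 10 = 350 N down at 2.8 m → arm 0.9 m, τ = 350 × 0.9 = 315 N·m clockwise.
Net moment of existing loads = 155 N·m clockwise.
The sign weighs 29 × 10 = 290 N and must supply an equal counterclockwise moment, so its lever arm about the knife-edge support is 155 / 290 = 0.534 m.
That puts it at 1.9 − 0.534 = 1.37 m from the left end.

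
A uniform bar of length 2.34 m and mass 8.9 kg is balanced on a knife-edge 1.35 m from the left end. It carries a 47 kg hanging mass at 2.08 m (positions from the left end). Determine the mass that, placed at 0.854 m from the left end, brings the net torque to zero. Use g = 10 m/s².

m ≈ 65.9 kg

Taking torques about the knife-edge (at 1.35 m from the left end):
Beam weight: 8.9 × 10 = 89 N down at 1.17 m → arm 0.18 m, τ = 89 × 0.18 = 16.02 N·m counterclockwise.
Hanging mass: 47 × 10 = 470 N down at 2.08 m → arm 0.73 m, τ = 470 × 0.73 = 343.1 N·m clockwise.
Net moment of known loads = 327.1 N·m clockwise.
An unknown mass m at 0.854 m has arm 0.496 m; its moment is m·g·0.496 counterclockwise.
Στ = 0 ⇒ m × 10 × 0.496 = 327.1 ⇒ m = 327.1 / (10 × 0.496) = 65.9 kg.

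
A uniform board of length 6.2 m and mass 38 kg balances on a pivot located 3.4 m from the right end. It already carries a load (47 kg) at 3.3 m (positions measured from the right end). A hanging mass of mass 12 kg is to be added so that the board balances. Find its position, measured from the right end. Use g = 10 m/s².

Taking torques about the pivot (at 3.4 m from the right end):
Beam weight: 38 × 10 = 380 N down at 3.1 m → arm 0.3 m, τ = 380 × 0.3 = 114 N·m clockwise.
Load: 47 × 10 = 470 N down at 3.3 m → arm 0.1 m, τ = 470 × 0.1 = 47 N·m clockwise.
Net moment of existing loads = 161 N·m clockwise.
The hanging mass weighs 12 × 10 = 120 N and must supply an equal counterclockwise moment, so its lever arm about the pivot is 161 / 120 = 1.34 m.
That puts it at 3.4 + 1.34 = 4.74 m from the right end.

x ≈ 4.74 m from the right end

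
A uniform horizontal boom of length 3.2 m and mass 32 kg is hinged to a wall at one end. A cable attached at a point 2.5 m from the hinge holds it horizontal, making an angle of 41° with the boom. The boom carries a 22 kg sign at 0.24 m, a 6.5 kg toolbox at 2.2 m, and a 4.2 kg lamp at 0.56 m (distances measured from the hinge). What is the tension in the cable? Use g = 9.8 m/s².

T ≈ 437 N

Taking torques about the hinge:
Beam weight: 32 × 9.8 = 313.6 N down at 1.6 m → arm 1.6 m, τ = 313.6 × 1.6 = 501.8 N·m clockwise.
Sign: 22 × 9.8 = 215.6 N down at 0.24 m → arm 0.24 m, τ = 215.6 × 0.24 = 51.74 N·m clockwise.
Toolbox: 6.5 × 9.8 = 63.7 N down at 2.2 m → arm 2.2 m, τ = 63.7 × 2.2 = 140.1 N·m clockwise.
Lamp: 4.2 × 9.8 = 41.16 N down at 0.56 m → arm 0.56 m, τ = 41.16 × 0.56 = 23.05 N·m clockwise.
Total clockwise load moment = 716.7 N·m.
The cable tension T acts at 2.5 m; only its component perpendicular to the boom, T sinθ, produces torque. sin 41° = 0.6561.
Balancing moments: T × 2.5 × 0.6561 = 716.7, giving T = 716.7 / 1.64 = 437 N.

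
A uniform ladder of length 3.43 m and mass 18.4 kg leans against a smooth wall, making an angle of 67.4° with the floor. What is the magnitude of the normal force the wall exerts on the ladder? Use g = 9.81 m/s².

About the foot of the ladder:
Ladder weight 18.4×9.81 = 180.5 N acts at 1.715 m along the ladder; its horizontal arm is 1.715·cos67.4° = 0.6591 m → τ = 119 N·m clockwise.
Wall normal N acts horizontally at the top; its moment arm is the height L sinθ = 3.43·sin67.4° = 3.167 m, counterclockwise.
Στ = 0 ⇒ N × 3.167 = 119 ⇒ N = 37.6 N.

N_wall ≈ 37.6 N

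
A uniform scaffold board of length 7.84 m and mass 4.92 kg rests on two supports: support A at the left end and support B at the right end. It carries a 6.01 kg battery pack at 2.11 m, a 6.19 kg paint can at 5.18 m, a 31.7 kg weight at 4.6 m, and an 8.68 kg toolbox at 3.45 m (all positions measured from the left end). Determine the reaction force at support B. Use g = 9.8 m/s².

Choose support A as the axis so its reaction then has zero moment arm.
Beam weight: 4.92 × 9.8 = 48.22 N down at 3.92 m → arm 3.92 m, τ = 48.22 × 3.92 = 189 N·m clockwise.
Battery pack: 6.01 × 9.8 = 58.9 N down at 2.11 m → arm 2.11 m, τ = 58.9 × 2.11 = 124.3 N·m clockwise.
Paint can: 6.19 × 9.8 = 60.66 N down at 5.18 m → arm 5.18 m, τ = 60.66 × 5.18 = 314.2 N·m clockwise.
Weight: 31.7 × 9.8 = 310.7 N down at 4.6 m → arm 4.6 m, τ = 310.7 × 4.6 = 1429 N·m clockwise.
Toolbox: 8.68 × 9.8 = 85.06 N down at 3.45 m → arm 3.45 m, τ = 85.06 × 3.45 = 293.5 N·m clockwise.
Net load moment about support A = 2350 N·m clockwise.
Reaction R at support B is upward at 7.84 m, arm 7.84 m → moment R × 7.84 counterclockwise.
For rotational equilibrium, R × 7.84 = 2350, so R = 300 N.

R_B ≈ 300 N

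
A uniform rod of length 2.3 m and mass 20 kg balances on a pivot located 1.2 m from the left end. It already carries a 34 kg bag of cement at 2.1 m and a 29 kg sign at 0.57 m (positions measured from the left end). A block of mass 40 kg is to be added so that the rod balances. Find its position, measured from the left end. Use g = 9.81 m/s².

Taking torques about the pivot (at 1.2 m from the left end):
Beam weight: 20 × 9.81 = 196.2 N down at 1.15 m → arm 0.05 m, τ = 196.2 × 0.05 = 9.81 N·m counterclockwise.
Bag of cement: 34 × 9.81 = 333.5 N down at 2.1 m → arm 0.9 m, τ = 333.5 × 0.9 = 300.2 N·m clockwise.
Sign: 29 × 9.81 = 284.5 N down at 0.57 m → arm 0.63 m, τ = 284.5 × 0.63 = 179.2 N·m counterclockwise.
Net moment of existing loads = 111.2 N·m clockwise.
The block weighs 40 × 9.81 = 392.4 N and must supply an equal counterclockwise moment, so its lever arm about the pivot is 111.2 / 392.4 = 0.283 m.
That puts it at 1.2 − 0.283 = 0.917 m from the left end.

x ≈ 0.917 m from the left end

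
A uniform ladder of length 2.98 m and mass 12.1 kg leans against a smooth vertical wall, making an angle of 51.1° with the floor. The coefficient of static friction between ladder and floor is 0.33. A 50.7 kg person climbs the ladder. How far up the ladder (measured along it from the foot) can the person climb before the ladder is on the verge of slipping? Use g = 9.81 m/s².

d ≈ 1.15 m

Taking torques about the foot of the ladder:
Ladder weight 12.1×9.81 = 118.7 N acts at 1.49 m along the ladder; its horizontal arm is 1.49·cos51.1° = 0.9357 m → τ = 111.1 N·m clockwise.
Person weight 50.7×9.81 = 497.4 N at distance d → arm d·cos51.1° → τ = 497.4·d·0.628 clockwise.
Wall normal N at the top has arm L sinθ = 2.319 m counterclockwise, so Στ = 0 gives N·2.319 = 111.1 + 312.4·d.
ΣFy = 0 ⇒ N_floor = 616.1 N, so the maximum friction is μ_s·N_floor = 0.33×616.1 = 203.3 N. ΣFx = 0 ⇒ N_wall = f, so at the slipping point N = 203.3 N.
Substituting: 203.3×2.319 = 111.1 + 312.4·d ⇒ d = (471.5 − 111.1) / 312.4 = 1.15 m.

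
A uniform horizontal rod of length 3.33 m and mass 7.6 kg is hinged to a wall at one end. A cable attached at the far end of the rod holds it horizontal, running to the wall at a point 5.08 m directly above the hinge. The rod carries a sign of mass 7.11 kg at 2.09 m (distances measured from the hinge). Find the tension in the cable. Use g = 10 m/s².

T ≈ 98.8 N

Choose the hinge as the axis so the unknown hinge reaction has zero arm there.
Beam weight: 7.6 × 10 = 76 N down at 1.665 m → arm 1.665 m, τ = 76 × 1.665 = 126.5 N·m clockwise.
Sign: 7.11 × 10 = 71.1 N down at 2.09 m → arm 2.09 m, τ = 71.1 × 2.09 = 148.6 N·m clockwise.
Total clockwise load moment = 275.1 N·m.
The cable tension T acts at 3.33 m; only its component perpendicular to the rod, T sinθ, produces torque. sinθ = h/√(h²+d²) = 5.08/√(5.08²+3.33²) = 0.8363.
Στ = 0 ⇒ T × 3.33 × 0.8363 = 275.1 ⇒ T = 275.1 / 2.785 = 98.8 N.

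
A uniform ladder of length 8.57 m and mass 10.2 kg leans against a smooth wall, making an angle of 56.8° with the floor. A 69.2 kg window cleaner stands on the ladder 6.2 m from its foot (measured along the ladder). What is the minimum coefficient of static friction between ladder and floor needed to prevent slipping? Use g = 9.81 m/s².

μ_min ≈ 0.455

Sum moments about the foot of the ladder (the floor normal and friction both act there and drop out).
Ladder weight 10.2×9.81 = 100.1 N acts at 4.285 m along the ladder; its horizontal arm is 4.285·cos56.8° = 2.346 m → τ = 234.8 N·m clockwise.
Window cleaner: 69.2×9.81 = 678.9 N at 6.2 m → arm 3.395 m → τ = 2305 N·m clockwise.
Wall normal N acts horizontally at the top; its moment arm is the height L sinθ = 8.57·sin56.8° = 7.171 m, counterclockwise.
For rotational equilibrium, N × 7.171 = 2540, so N = 354.2 N.
ΣFx = 0 ⇒ f = N_wall = 354.2 N. ΣFy = 0 ⇒ N_floor = 779 N.
μ_min = f / N_floor = 354.2 / 779 = 0.455.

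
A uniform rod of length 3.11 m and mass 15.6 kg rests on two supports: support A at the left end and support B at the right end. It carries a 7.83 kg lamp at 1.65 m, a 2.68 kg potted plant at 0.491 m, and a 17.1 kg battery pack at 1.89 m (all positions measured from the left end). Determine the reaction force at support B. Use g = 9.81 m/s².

R_B ≈ 223 N

Taking torques about support A:
Beam weight: 15.6 × 9.81 = 153 N down at 1.555 m → arm 1.555 m, τ = 153 × 1.555 = 237.9 N·m clockwise.
Lamp: 7.83 × 9.81 = 76.81 N down at 1.65 m → arm 1.65 m, τ = 76.81 × 1.65 = 126.7 N·m clockwise.
Potted plant: 2.68 × 9.81 = 26.29 N down at 0.491 m → arm 0.491 m, τ = 26.29 × 0.491 = 12.91 N·m clockwise.
Battery pack: 17.1 × 9.81 = 167.8 N down at 1.89 m → arm 1.89 m, τ = 167.8 × 1.89 = 317.1 N·m clockwise.
Net load moment about support A = 694.6 N·m clockwise.
Reaction R at support B is upward at 3.11 m, arm 3.11 m → moment R × 3.11 counterclockwise.
Setting net torque to zero: R × 3.11 = 694.6 → R = 223 N.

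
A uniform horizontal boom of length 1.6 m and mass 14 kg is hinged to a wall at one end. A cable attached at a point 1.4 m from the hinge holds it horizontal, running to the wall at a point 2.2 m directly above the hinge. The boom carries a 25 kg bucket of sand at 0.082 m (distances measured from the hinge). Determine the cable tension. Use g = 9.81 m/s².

T ≈ 110 N

Taking torques about the hinge:
Beam weight: 14 × 9.81 = 137.3 N down at 0.8 m → arm 0.8 m, τ = 137.3 × 0.8 = 109.8 N·m clockwise.
Bucket of sand: 25 × 9.81 = 245.2 N down at 0.082 m → arm 0.082 m, τ = 245.2 × 0.082 = 20.11 N·m clockwise.
Total clockwise load moment = 129.9 N·m.
The cable tension T acts at 1.4 m; only its component perpendicular to the boom, T sinθ, produces torque. sinθ = h/√(h²+d²) = 2.2/√(2.2²+1.4²) = 0.8437.
Στ = 0 ⇒ T × 1.4 × 0.8437 = 129.9 ⇒ T = 129.9 / 1.181 = 110 N.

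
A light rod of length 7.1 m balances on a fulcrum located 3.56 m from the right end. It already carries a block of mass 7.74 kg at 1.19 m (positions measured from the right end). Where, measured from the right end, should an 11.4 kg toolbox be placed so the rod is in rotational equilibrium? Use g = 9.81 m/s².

Taking torques about the fulcrum (at 3.56 m from the right end):
Block: 7.74 × 9.81 = 75.93 N down at 1.19 m → arm 2.37 m, τ = 75.93 × 2.37 = 180 N·m clockwise.
Net moment of existing loads = 180 N·m clockwise.
The toolbox weighs 11.4 × 9.81 = 111.8 N and must supply an equal counterclockwise moment, so its lever arm about the fulcrum is 180 / 111.8 = 1.61 m.
That puts it at 3.56 + 1.61 = 5.17 m from the right end.

x ≈ 5.17 m from the right end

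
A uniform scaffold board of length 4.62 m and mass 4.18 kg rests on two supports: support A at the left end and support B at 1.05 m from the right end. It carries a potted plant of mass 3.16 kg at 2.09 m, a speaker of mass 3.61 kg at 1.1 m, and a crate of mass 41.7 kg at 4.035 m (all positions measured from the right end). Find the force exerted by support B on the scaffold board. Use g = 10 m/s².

R_B ≈ 153 N

Taking torques about support A:
Beam weight: 4.18 × 10 = 41.8 N down at 2.31 m → arm 2.31 m, τ = 41.8 × 2.31 = 96.56 N·m clockwise.
Potted plant: 3.16 × 10 = 31.6 N down at 2.09 m → arm 2.53 m, τ = 31.6 × 2.53 = 79.95 N·m clockwise.
Speaker: 3.61 × 10 = 36.1 N down at 1.1 m → arm 3.52 m, τ = 36.1 × 3.52 = 127.1 N·m clockwise.
Crate: 41.7 × 10 = 417 N down at 4.035 m → arm 0.585 m, τ = 417 × 0.585 = 243.9 N·m clockwise.
Net load moment about support A = 547.5 N·m clockwise.
Reaction R at support B is upward at 1.05 m, arm 3.57 m → moment R × 3.57 counterclockwise.
Balancing moments: R × 3.57 = 547.5, giving R = 153 N.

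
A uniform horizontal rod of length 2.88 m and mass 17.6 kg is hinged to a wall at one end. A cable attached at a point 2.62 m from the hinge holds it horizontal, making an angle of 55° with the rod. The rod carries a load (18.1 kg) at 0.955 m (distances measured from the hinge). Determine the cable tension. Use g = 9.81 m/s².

T ≈ 195 N

Take moments about the hinge.
Beam weight: 17.6 × 9.81 = 172.7 N down at 1.44 m → arm 1.44 m, τ = 172.7 × 1.44 = 248.7 N·m clockwise.
Load: 18.1 × 9.81 = 177.6 N down at 0.955 m → arm 0.955 m, τ = 177.6 × 0.955 = 169.6 N·m clockwise.
Total clockwise load moment = 418.3 N·m.
The cable tension T acts at 2.62 m; only its component perpendicular to the rod, T sinθ, produces torque. sin 55° = 0.8192.
Setting net torque to zero: T × 2.62 × 0.8192 = 418.3 → T = 418.3 / 2.146 = 195 N.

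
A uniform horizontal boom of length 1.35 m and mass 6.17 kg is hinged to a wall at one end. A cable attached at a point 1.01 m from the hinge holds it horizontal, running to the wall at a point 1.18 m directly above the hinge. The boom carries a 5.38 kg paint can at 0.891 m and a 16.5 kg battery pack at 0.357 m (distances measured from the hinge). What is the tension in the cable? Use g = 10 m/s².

About the hinge:
Beam weight: 6.17 × 10 = 61.7 N down at 0.675 m → arm 0.675 m, τ = 61.7 × 0.675 = 41.65 N·m clockwise.
Paint can: 5.38 × 10 = 53.8 N down at 0.891 m → arm 0.891 m, τ = 53.8 × 0.891 = 47.94 N·m clockwise.
Battery pack: 16.5 × 10 = 165 N down at 0.357 m → arm 0.357 m, τ = 165 × 0.357 = 58.9 N·m clockwise.
Total clockwise load moment = 148.5 N·m.
The cable tension T acts at 1.01 m; only its component perpendicular to the boom, T sinθ, produces torque. sinθ = h/√(h²+d²) = 1.18/√(1.18²+1.01²) = 0.7597.
Στ = 0 ⇒ T × 1.01 × 0.7597 = 148.5 ⇒ T = 148.5 / 0.7673 = 194 N.

T ≈ 194 N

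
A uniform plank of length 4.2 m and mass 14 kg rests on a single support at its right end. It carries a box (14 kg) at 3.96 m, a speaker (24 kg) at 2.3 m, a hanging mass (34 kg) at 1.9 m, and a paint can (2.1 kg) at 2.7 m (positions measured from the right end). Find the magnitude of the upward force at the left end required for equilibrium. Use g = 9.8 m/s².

Sum moments about the right end (the unknown pivot reaction has zero arm there).
Beam weight: 14 × 9.8 = 137.2 N down at 2.1 m → arm 2.1 m, τ = 137.2 × 2.1 = 288.1 N·m counterclockwise.
Box: 14 × 9.8 = 137.2 N down at 3.96 m → arm 3.96 m, τ = 137.2 × 3.96 = 543.3 N·m counterclockwise.
Speaker: 24 × 9.8 = 235.2 N down at 2.3 m → arm 2.3 m, τ = 235.2 × 2.3 = 541 N·m counterclockwise.
Hanging mass: 34 × 9.8 = 333.2 N down at 1.9 m → arm 1.9 m, τ = 333.2 × 1.9 = 633.1 N·m counterclockwise.
Paint can: 2.1 × 9.8 = 20.58 N down at 2.7 m → arm 2.7 m, τ = 20.58 × 2.7 = 55.57 N·m counterclockwise.
Net moment of the loads = 2061 N·m counterclockwise.
The upward force F acts at the left end, arm 4.2 m, giving F × 4.2 clockwise.
Setting net torque to zero: F × 4.2 = 2061 → F = 2061 / 4.2 = 491 N.

F ≈ 491 N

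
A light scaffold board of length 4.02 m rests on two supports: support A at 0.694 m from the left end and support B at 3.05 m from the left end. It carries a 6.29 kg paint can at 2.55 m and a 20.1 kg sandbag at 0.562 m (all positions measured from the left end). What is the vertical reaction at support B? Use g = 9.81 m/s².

Take moments about support A.
Paint can: 6.29 × 9.81 = 61.7 N down at 2.55 m → arm 1.856 m, τ = 61.7 × 1.856 = 114.5 N·m clockwise.
Sandbag: 20.1 × 9.81 = 197.2 N down at 0.562 m → arm 0.132 m, τ = 197.2 × 0.132 = 26.03 N·m counterclockwise.
Net load moment about support A = 88.47 N·m clockwise.
Reaction R at support B is upward at 3.05 m, arm 2.356 m → moment R × 2.356 counterclockwise.
Balancing moments: R × 2.356 = 88.47, giving R = 37.6 N.

R_B ≈ 37.6 N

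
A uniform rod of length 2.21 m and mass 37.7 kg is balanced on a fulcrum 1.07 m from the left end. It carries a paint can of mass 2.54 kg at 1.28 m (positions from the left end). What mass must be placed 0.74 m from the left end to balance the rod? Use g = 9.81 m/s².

About the fulcrum (at 1.07 m from the left end):
Beam weight: 37.7 × 9.81 = 369.8 N down at 1.105 m → arm 0.035 m, τ = 369.8 × 0.035 = 12.94 N·m clockwise.
Paint can: 2.54 × 9.81 = 24.92 N down at 1.28 m → arm 0.21 m, τ = 24.92 × 0.21 = 5.233 N·m clockwise.
Net moment of known loads = 18.17 N·m clockwise.
An unknown mass m at 0.74 m has arm 0.33 m; its moment is m·g·0.33 counterclockwise.
Balancing moments: m × 9.81 × 0.33 = 18.17, giving m = 18.17 / (9.81 × 0.33) = 5.61 kg.

m ≈ 5.61 kg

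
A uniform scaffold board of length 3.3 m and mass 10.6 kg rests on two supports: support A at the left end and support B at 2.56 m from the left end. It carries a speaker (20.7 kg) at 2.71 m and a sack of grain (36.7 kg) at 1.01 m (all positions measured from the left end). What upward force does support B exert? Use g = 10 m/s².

Taking torques about support A:
Beam weight: 10.6 × 10 = 106 N down at 1.65 m → arm 1.65 m, τ = 106 × 1.65 = 174.9 N·m clockwise.
Speaker: 20.7 × 10 = 207 N down at 2.71 m → arm 2.71 m, τ = 207 × 2.71 = 561 N·m clockwise.
Sack of grain: 36.7 × 10 = 367 N down at 1.01 m → arm 1.01 m, τ = 367 × 1.01 = 370.7 N·m clockwise.
Net load moment about support A = 1107 N·m clockwise.
Reaction R at support B is upward at 2.56 m, arm 2.56 m → moment R × 2.56 counterclockwise.
Balancing moments: R × 2.56 = 1107, giving R = 432 N.

R_B ≈ 432 N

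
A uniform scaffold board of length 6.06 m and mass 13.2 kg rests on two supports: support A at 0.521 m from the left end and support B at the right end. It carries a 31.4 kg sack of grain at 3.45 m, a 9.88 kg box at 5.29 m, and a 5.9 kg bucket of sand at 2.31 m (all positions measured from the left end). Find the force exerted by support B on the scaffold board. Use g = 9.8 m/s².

About support A:
Beam weight: 13.2 × 9.8 = 129.4 N down at 3.03 m → arm 2.509 m, τ = 129.4 × 2.509 = 324.7 N·m clockwise.
Sack of grain: 31.4 × 9.8 = 307.7 N down at 3.45 m → arm 2.929 m, τ = 307.7 × 2.929 = 901.3 N·m clockwise.
Box: 9.88 × 9.8 = 96.82 N down at 5.29 m → arm 4.769 m, τ = 96.82 × 4.769 = 461.7 N·m clockwise.
Bucket of sand: 5.9 × 9.8 = 57.82 N down at 2.31 m → arm 1.789 m, τ = 57.82 × 1.789 = 103.4 N·m clockwise.
Net load moment about support A = 1791 N·m clockwise.
Reaction R at support B is upward at 6.06 m, arm 5.539 m → moment R × 5.539 counterclockwise.
Setting net torque to zero: R × 5.539 = 1791 → R = 323 N.

R_B ≈ 323 N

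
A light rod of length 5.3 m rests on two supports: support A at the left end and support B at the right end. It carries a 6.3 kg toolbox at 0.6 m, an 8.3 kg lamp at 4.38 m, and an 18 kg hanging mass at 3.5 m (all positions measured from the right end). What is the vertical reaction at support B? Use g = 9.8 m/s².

Sum moments about support A (its reaction then has zero moment arm).
Toolbox: 6.3 × 9.8 = 61.74 N down at 0.6 m → arm 4.7 m, τ = 61.74 × 4.7 = 290.2 N·m clockwise.
Lamp: 8.3 × 9.8 = 81.34 N down at 4.38 m → arm 0.92 m, τ = 81.34 × 0.92 = 74.83 N·m clockwise.
Hanging mass: 18 × 9.8 = 176.4 N down at 3.5 m → arm 1.8 m, τ = 176.4 × 1.8 = 317.5 N·m clockwise.
Net load moment about support A = 682.5 N·m clockwise.
Reaction R at support B is upward at 0 m, arm 5.3 m → moment R × 5.3 counterclockwise.
Balancing moments: R × 5.3 = 682.5, giving R = 129 N.

R_B ≈ 129 N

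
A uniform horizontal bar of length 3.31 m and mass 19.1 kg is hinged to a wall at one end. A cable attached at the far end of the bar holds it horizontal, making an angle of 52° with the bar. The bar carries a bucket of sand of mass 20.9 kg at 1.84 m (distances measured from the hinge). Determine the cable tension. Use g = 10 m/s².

T ≈ 269 N

Sum moments about the hinge (the unknown hinge reaction has zero arm there).
Beam weight: 19.1 × 10 = 191 N down at 1.655 m → arm 1.655 m, τ = 191 × 1.655 = 316.1 N·m clockwise.
Bucket of sand: 20.9 × 10 = 209 N down at 1.84 m → arm 1.84 m, τ = 209 × 1.84 = 384.6 N·m clockwise.
Total clockwise load moment = 700.7 N·m.
The cable tension T acts at 3.31 m; only its component perpendicular to the bar, T sinθ, produces torque. sin 52° = 0.788.
Balancing moments: T × 3.31 × 0.788 = 700.7, giving T = 700.7 / 2.608 = 269 N.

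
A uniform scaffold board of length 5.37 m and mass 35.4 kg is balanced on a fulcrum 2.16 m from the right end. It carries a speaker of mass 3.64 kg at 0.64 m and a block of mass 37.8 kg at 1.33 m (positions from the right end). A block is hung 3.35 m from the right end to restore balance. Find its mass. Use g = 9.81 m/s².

Take moments about the fulcrum (at 2.16 m from the right end).
Beam weight: 35.4 × 9.81 = 347.3 N down at 2.685 m → arm 0.525 m, τ = 347.3 × 0.525 = 182.3 N·m counterclockwise.
Speaker: 3.64 × 9.81 = 35.71 N down at 0.64 m → arm 1.52 m, τ = 35.71 × 1.52 = 54.28 N·m clockwise.
Block: 37.8 × 9.81 = 370.8 N down at 1.33 m → arm 0.83 m, τ = 370.8 × 0.83 = 307.8 N·m clockwise.
Net moment of known loads = 179.8 N·m clockwise.
An unknown mass m at 3.35 m has arm 1.19 m; its moment is m·g·1.19 counterclockwise.
For rotational equilibrium, m × 9.81 × 1.19 = 179.8, so m = 179.8 / (9.81 × 1.19) = 15.4 kg.

m ≈ 15.4 kg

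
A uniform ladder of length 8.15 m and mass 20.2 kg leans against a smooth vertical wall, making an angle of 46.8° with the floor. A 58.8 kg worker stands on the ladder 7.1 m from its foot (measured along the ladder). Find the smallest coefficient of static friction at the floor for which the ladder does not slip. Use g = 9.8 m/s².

About the foot of the ladder:
Ladder weight 20.2×9.8 = 198 N acts at 4.075 m along the ladder; its horizontal arm is 4.075·cos46.8° = 2.79 m → τ = 552.4 N·m clockwise.
Worker: 58.8×9.8 = 576.2 N at 7.1 m → arm 4.86 m → τ = 2800 N·m clockwise.
Wall normal N acts horizontally at the top; its moment arm is the height L sinθ = 8.15·sin46.8° = 5.941 m, counterclockwise.
Στ = 0 ⇒ N × 5.941 = 3352 ⇒ N = 564.2 N.
ΣFx = 0 ⇒ f = N_wall = 564.2 N. ΣFy = 0 ⇒ N_floor = 774.2 N.
μ_min = f / N_floor = 564.2 / 774.2 = 0.729.

μ_min ≈ 0.729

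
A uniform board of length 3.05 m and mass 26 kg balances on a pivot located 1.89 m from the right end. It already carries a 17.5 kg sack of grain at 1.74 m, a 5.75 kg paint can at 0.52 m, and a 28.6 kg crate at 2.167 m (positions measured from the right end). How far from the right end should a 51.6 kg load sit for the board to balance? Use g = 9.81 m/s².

Choose the pivot (at 1.89 m from the right end) as the axis so the support reaction has zero arm there.
Beam weight: 26 × 9.81 = 255.1 N down at 1.525 m → arm 0.365 m, τ = 255.1 × 0.365 = 93.11 N·m clockwise.
Sack of grain: 17.5 × 9.81 = 171.7 N down at 1.74 m → arm 0.15 m, τ = 171.7 × 0.15 = 25.75 N·m clockwise.
Paint can: 5.75 × 9.81 = 56.41 N down at 0.52 m → arm 1.37 m, τ = 56.41 × 1.37 = 77.28 N·m clockwise.
Crate: 28.6 × 9.81 = 280.6 N down at 2.167 m → arm 0.277 m, τ = 280.6 × 0.277 = 77.73 N·m counterclockwise.
Net moment of existing loads = 118.4 N·m clockwise.
The load weighs 51.6 × 9.81 = 506.2 N and must supply an equal counterclockwise moment, so its lever arm about the pivot is 118.4 / 506.2 = 0.234 m.
That puts it at 1.89 + 0.234 = 2.12 m from the right end.

x ≈ 2.12 m from the right end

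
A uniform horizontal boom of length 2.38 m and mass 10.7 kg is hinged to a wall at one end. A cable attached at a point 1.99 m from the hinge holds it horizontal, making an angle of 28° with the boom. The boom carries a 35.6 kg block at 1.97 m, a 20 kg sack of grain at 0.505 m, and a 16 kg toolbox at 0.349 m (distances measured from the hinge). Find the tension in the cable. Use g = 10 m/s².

Take moments about the hinge.
Beam weight: 10.7 × 10 = 107 N down at 1.19 m → arm 1.19 m, τ = 107 × 1.19 = 127.3 N·m clockwise.
Block: 35.6 × 10 = 356 N down at 1.97 m → arm 1.97 m, τ = 356 × 1.97 = 701.3 N·m clockwise.
Sack of grain: 20 × 10 = 200 N down at 0.505 m → arm 0.505 m, τ = 200 × 0.505 = 101 N·m clockwise.
Toolbox: 16 × 10 = 160 N down at 0.349 m → arm 0.349 m, τ = 160 × 0.349 = 55.84 N·m clockwise.
Total clockwise load moment = 985.4 N·m.
The cable tension T acts at 1.99 m; only its component perpendicular to the boom, T sinθ, produces torque. sin 28° = 0.4695.
Balancing moments: T × 1.99 × 0.4695 = 985.4, giving T = 985.4 / 0.9343 = 1050 N.

T ≈ 1050 N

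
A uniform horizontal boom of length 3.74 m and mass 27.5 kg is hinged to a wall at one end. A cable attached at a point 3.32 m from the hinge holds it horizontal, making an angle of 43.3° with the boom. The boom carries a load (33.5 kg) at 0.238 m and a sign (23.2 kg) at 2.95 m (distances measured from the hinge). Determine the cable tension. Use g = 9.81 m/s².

T ≈ 551 N

Take moments about the hinge.
Beam weight: 27.5 × 9.81 = 269.8 N down at 1.87 m → arm 1.87 m, τ = 269.8 × 1.87 = 504.5 N·m clockwise.
Load: 33.5 × 9.81 = 328.6 N down at 0.238 m → arm 0.238 m, τ = 328.6 × 0.238 = 78.21 N·m clockwise.
Sign: 23.2 × 9.81 = 227.6 N down at 2.95 m → arm 2.95 m, τ = 227.6 × 2.95 = 671.4 N·m clockwise.
Total clockwise load moment = 1254 N·m.
The cable tension T acts at 3.32 m; only its component perpendicular to the boom, T sinθ, produces torque. sin 43.3° = 0.6858.
Setting net torque to zero: T × 3.32 × 0.6858 = 1254 → T = 1254 / 2.277 = 551 N.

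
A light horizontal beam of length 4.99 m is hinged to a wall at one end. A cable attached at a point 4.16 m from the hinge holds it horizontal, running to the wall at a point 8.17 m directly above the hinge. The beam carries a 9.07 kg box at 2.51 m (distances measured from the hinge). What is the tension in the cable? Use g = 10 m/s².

T ≈ 61.4 N

Sum moments about the hinge (the unknown hinge reaction has zero arm there).
Box: 9.07 × 10 = 90.7 N down at 2.51 m → arm 2.51 m, τ = 90.7 × 2.51 = 227.7 N·m clockwise.
Total clockwise load moment = 227.7 N·m.
The cable tension T acts at 4.16 m; only its component perpendicular to the beam, T sinθ, produces torque. sinθ = h/√(h²+d²) = 8.17/√(8.17²+4.16²) = 0.8911.
Balancing moments: T × 4.16 × 0.8911 = 227.7, giving T = 227.7 / 3.707 = 61.4 N.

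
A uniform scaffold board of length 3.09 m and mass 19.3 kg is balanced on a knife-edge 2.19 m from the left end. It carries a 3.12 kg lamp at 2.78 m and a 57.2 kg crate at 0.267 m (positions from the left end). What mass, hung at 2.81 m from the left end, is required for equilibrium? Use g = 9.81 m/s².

m ≈ 195 kg

About the knife-edge (at 2.19 m from the left end):
Beam weight: 19.3 × 9.81 = 189.3 N down at 1.545 m → arm 0.645 m, τ = 189.3 × 0.645 = 122.1 N·m counterclockwise.
Lamp: 3.12 × 9.81 = 30.61 N down at 2.78 m → arm 0.59 m, τ = 30.61 × 0.59 = 18.06 N·m clockwise.
Crate: 57.2 × 9.81 = 561.1 N down at 0.267 m → arm 1.923 m, τ = 561.1 × 1.923 = 1079 N·m counterclockwise.
Net moment of known loads = 1183 N·m counterclockwise.
An unknown mass m at 2.81 m has arm 0.62 m; its moment is m·g·0.62 clockwise.
Balancing moments: m × 9.81 × 0.62 = 1183, giving m = 1183 / (9.81 × 0.62) = 195 kg.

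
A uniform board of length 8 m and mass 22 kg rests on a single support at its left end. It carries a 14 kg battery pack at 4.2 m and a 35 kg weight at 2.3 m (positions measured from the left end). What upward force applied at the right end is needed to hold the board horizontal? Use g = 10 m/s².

F ≈ 284 N

Taking torques about the left end:
Beam weight: 22 × 10 = 220 N down at 4 m → arm 4 m, τ = 220 × 4 = 880 N·m clockwise.
Battery pack: 14 × 10 = 140 N down at 4.2 m → arm 4.2 m, τ = 140 × 4.2 = 588 N·m clockwise.
Weight: 35 × 10 = 350 N down at 2.3 m → arm 2.3 m, τ = 350 × 2.3 = 805 N·m clockwise.
Net moment of the loads = 2273 N·m clockwise.
The upward force F acts at the right end, arm 8 m, giving F × 8 counterclockwise.
Setting net torque to zero: F × 8 = 2273 → F = 2273 / 8 = 284 N.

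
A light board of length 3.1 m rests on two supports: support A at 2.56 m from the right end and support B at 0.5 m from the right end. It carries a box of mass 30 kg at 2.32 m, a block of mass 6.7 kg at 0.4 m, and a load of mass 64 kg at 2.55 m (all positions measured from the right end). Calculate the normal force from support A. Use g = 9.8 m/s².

R_A ≈ 881 N

Taking torques about support B:
Box: 30 × 9.8 = 294 N down at 2.32 m → arm 1.82 m, τ = 294 × 1.82 = 535.1 N·m counterclockwise.
Block: 6.7 × 9.8 = 65.66 N down at 0.4 m → arm 0.1 m, τ = 65.66 × 0.1 = 6.566 N·m clockwise.
Load: 64 × 9.8 = 627.2 N down at 2.55 m → arm 2.05 m, τ = 627.2 × 2.05 = 1286 N·m counterclockwise.
Net load moment about support B = 1815 N·m counterclockwise.
Reaction R at support A is upward at 2.56 m, arm 2.06 m → moment R × 2.06 clockwise.
Balancing moments: R × 2.06 = 1815, giving R = 881 N.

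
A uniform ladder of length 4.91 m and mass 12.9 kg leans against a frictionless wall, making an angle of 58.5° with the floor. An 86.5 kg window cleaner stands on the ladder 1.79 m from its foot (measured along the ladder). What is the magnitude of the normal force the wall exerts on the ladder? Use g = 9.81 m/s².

Choose the foot of the ladder as the axis so the floor normal and friction both act there and drop out.
Ladder weight 12.9×9.81 = 126.5 N acts at 2.455 m along the ladder; its horizontal arm is 2.455·cos58.5° = 1.283 m → τ = 162.3 N·m clockwise.
Window cleaner: 86.5×9.81 = 848.6 N at 1.79 m → arm 0.9353 m → τ = 793.7 N·m clockwise.
Wall normal N acts horizontally at the top; its moment arm is the height L sinθ = 4.91·sin58.5° = 4.186 m, counterclockwise.
Setting net torque to zero: N × 4.186 = 956 → N = 228 N.

N_wall ≈ 228 N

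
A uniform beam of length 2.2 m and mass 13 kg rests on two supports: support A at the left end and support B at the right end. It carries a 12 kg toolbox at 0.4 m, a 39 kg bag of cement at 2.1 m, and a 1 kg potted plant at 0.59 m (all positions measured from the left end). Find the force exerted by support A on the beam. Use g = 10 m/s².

Sum moments about support B (its reaction then has zero moment arm).
Beam weight: 13 × 10 = 130 N down at 1.1 m → arm 1.1 m, τ = 130 × 1.1 = 143 N·m counterclockwise.
Toolbox: 12 × 10 = 120 N down at 0.4 m → arm 1.8 m, τ = 120 × 1.8 = 216 N·m counterclockwise.
Bag of cement: 39 × 10 = 390 N down at 2.1 m → arm 0.1 m, τ = 390 × 0.1 = 39 N·m counterclockwise.
Potted plant: 1 × 10 = 10 N down at 0.59 m → arm 1.61 m, τ = 10 × 1.61 = 16.1 N·m counterclockwise.
Net load moment about support B = 414.1 N·m counterclockwise.
Reaction R at support A is upward at 0 m, arm 2.2 m → moment R × 2.2 clockwise.
For rotational equilibrium, R × 2.2 = 414.1, so R = 188 N.

R_A ≈ 188 N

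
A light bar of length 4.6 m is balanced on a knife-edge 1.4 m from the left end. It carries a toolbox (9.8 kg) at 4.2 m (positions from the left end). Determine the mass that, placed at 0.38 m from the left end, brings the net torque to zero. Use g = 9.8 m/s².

About the knife-edge (at 1.4 m from the left end):
Toolbox: 9.8 × 9.8 = 96.04 N down at 4.2 m → arm 2.8 m, τ = 96.04 × 2.8 = 268.9 N·m clockwise.
Net moment of known loads = 268.9 N·m clockwise.
An unknown mass m at 0.38 m has arm 1.02 m; its moment is m·g·1.02 counterclockwise.
Setting net torque to zero: m × 9.8 × 1.02 = 268.9 → m = 268.9 / (9.8 × 1.02) = 26.9 kg.

m ≈ 26.9 kg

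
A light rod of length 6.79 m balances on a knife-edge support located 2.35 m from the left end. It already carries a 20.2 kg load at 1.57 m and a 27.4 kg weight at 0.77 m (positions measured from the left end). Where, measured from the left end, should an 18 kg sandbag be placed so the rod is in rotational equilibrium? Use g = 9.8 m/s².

x ≈ 5.63 m from the left end

Choose the knife-edge support (at 2.35 m from the left end) as the axis so the support reaction has zero arm there.
Load: 20.2 × 9.8 = 198 N down at 1.57 m → arm 0.78 m, τ = 198 × 0.78 = 154.4 N·m counterclockwise.
Weight: 27.4 × 9.8 = 268.5 N down at 0.77 m → arm 1.58 m, τ = 268.5 × 1.58 = 424.2 N·m counterclockwise.
Net moment of existing loads = 578.6 N·m counterclockwise.
The sandbag weighs 18 × 9.8 = 176.4 N and must supply an equal clockwise moment, so its lever arm about the knife-edge support is 578.6 / 176.4 = 3.28 m.
That puts it at 2.35 + 3.28 = 5.63 m from the left end.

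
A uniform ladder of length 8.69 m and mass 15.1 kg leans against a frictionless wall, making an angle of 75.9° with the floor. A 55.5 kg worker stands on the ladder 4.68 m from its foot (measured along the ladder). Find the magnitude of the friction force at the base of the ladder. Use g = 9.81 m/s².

About the foot of the ladder:
Ladder weight 15.1×9.81 = 148.1 N acts at 4.345 m along the ladder; its horizontal arm is 4.345·cos75.9° = 1.059 m → τ = 156.8 N·m clockwise.
Worker: 55.5×9.81 = 544.5 N at 4.68 m → arm 1.14 m → τ = 620.7 N·m clockwise.
Wall normal N acts horizontally at the top; its moment arm is the height L sinθ = 8.69·sin75.9° = 8.428 m, counterclockwise.
For rotational equilibrium, N × 8.428 = 777.5, so N = 92.3 N.
ΣFx = 0: friction at the foot balances the wall's push, so f = N_wall = 92.3 N.

f ≈ 92.3 N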